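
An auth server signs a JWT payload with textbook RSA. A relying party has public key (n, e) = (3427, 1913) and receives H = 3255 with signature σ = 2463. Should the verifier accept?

accept

σ^2 ≡ 2463^2 = 6066369 ≡ 579
σ^4 ≡ 579^2 = 335241 ≡ 2822
σ^8 ≡ 2822^2 = 7963684 ≡ 2763
σ^16 ≡ 2763^2 = 7634169 ≡ 2240
σ^32 ≡ 2240^2 = 5017600 ≡ 472
σ^64 ≡ 472^2 = 222784 ≡ 29
σ^128 ≡ 29^2 = 841
σ^256 ≡ 841^2 = 707281 ≡ 1319
σ^512 ≡ 1319^2 = 1739761 ≡ 2272
σ^1024 ≡ 2272^2 = 5161984 ≡ 922
1913 = 1024 + 512 + 256 + 64 + 32 + 16 + 8 + 1, so σ^1913 ≡ 922·2272·1319·29·472·2240·2763·2463 ≡ 3255 (mod 3427)
3255 = H, so the signature checks out.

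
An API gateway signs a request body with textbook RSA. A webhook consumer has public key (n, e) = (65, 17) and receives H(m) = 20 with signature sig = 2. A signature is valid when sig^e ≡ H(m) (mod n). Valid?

no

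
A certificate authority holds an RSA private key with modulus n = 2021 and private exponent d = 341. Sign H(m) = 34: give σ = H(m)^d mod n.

119

(H(m))^2 ≡ 34^2 = 1156
(H(m))^4 ≡ 1156^2 = 1336336 ≡ 455
(H(m))^8 ≡ 455^2 = 207025 ≡ 883
(H(m))^16 ≡ 883^2 = 779689 ≡ 1604
(H(m))^32 ≡ 1604^2 = 2572816 ≡ 83
(H(m))^64 ≡ 83^2 = 6889 ≡ 826
(H(m))^128 ≡ 826^2 = 682276 ≡ 1199
(H(m))^256 ≡ 1199^2 = 1437601 ≡ 670
341 = 256 + 64 + 16 + 4 + 1, so (H(m))^341 ≡ 670·826·1604·455·34 ≡ 119 (mod 2021)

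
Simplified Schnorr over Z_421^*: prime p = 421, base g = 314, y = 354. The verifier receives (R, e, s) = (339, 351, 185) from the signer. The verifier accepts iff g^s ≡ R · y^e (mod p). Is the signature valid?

g^s mod p:
314^2 = 98596 ≡ 82
314^4 ≡ 82^2 = 6724 ≡ 409
314^8 ≡ 409^2 = 167281 ≡ 144
314^16 ≡ 144^2 = 20736 ≡ 107
314^32 ≡ 107^2 = 11449 ≡ 82
314^64 ≡ 82^2 = 6724 ≡ 409
314^128 ≡ 409^2 = 167281 ≡ 144
185 = 128 + 32 + 16 + 8 + 1, so 314^185 ≡ 144·82·107·144·314 ≡ 21 (mod 421)
R · y^e mod p:
354^2 = 125316 ≡ 279
354^4 ≡ 279^2 = 77841 ≡ 377
354^8 ≡ 377^2 = 142129 ≡ 252
354^16 ≡ 252^2 = 63504 ≡ 354
354^32 ≡ 354^2 = 125316 ≡ 279
354^64 ≡ 279^2 = 77841 ≡ 377
354^128 ≡ 377^2 = 142129 ≡ 252
354^256 ≡ 252^2 = 63504 ≡ 354
351 = 256 + 64 + 16 + 8 + 4 + 2 + 1, so 354^351 ≡ 354·377·354·252·377·279·354 ≡ 354 (mod 421)
339·354 = 120006 ≡ 21 (mod 421)
21 ≡ 21 (mod 421); signature holds.

valid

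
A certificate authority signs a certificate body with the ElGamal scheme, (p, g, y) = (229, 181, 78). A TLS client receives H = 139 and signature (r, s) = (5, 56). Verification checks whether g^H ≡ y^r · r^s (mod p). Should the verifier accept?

reject

Left side g^H mod p:
181^2 = 32761 ≡ 14
181^4 ≡ 14^2 = 196
181^8 ≡ 196^2 = 38416 ≡ 173
181^16 ≡ 173^2 = 29929 ≡ 159
181^32 ≡ 159^2 = 25281 ≡ 91
181^64 ≡ 91^2 = 8281 ≡ 37
181^128 ≡ 37^2 = 1369 ≡ 224
139 = 128 + 8 + 2 + 1, so 181^139 ≡ 224·173·14·181 ≡ 78 (mod 229)
Right side y^r · r^s mod p:
78^2 = 6084 ≡ 130
78^4 ≡ 130^2 = 16900 ≡ 183
5 = 4 + 1, so 78^5 ≡ 183·78 ≡ 76 (mod 229)
5^2 = 25
5^4 ≡ 25^2 = 625 ≡ 167
5^8 ≡ 167^2 = 27889 ≡ 180
5^16 ≡ 180^2 = 32400 ≡ 111
5^32 ≡ 111^2 = 12321 ≡ 184
56 = 32 + 16 + 8, so 5^56 ≡ 184·111·180 ≡ 183 (mod 229)
76·183 = 13908 ≡ 168 (mod 229)
78 ≠ 168, so verification fails.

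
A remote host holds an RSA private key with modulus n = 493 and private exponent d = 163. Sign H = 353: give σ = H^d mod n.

4

H^2 ≡ 353^2 = 124609 ≡ 373
H^4 ≡ 373^2 = 139129 ≡ 103
H^8 ≡ 103^2 = 10609 ≡ 256
H^16 ≡ 256^2 = 65536 ≡ 460
H^32 ≡ 460^2 = 211600 ≡ 103
H^64 ≡ 103^2 = 10609 ≡ 256
H^128 ≡ 256^2 = 65536 ≡ 460
163 = 128 + 32 + 2 + 1, so H^163 ≡ 460·103·373·353 ≡ 4 (mod 493)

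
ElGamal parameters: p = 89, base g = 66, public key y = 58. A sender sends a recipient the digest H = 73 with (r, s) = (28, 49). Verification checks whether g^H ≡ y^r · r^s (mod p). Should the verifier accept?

accept

Left side g^H mod p:
Squares mod 89: 66^1≡66, 66^2≡84, 66^4≡25, 66^8≡2, 66^16≡4, 66^32≡16, 66^64≡78
73 = 64 + 8 + 1, so 66^73 ≡ 78·2·66 ≡ 61 (mod 89)
Right side y^r · r^s mod p:
Squares mod 89: 58^1≡58, 58^2≡71, 58^4≡57, 58^8≡45, 58^16≡67
28 = 16 + 8 + 4, so 58^28 ≡ 67·45·57 ≡ 85 (mod 89)
Squares mod 89: 28^1≡28, 28^2≡72, 28^4≡22, 28^8≡39, 28^16≡8, 28^32≡64
49 = 32 + 16 + 1, so 28^49 ≡ 64·8·28 ≡ 7 (mod 89)
85·7 = 595 ≡ 61 (mod 89)
61 ≡ 61 (mod 89), so the signature is genuine.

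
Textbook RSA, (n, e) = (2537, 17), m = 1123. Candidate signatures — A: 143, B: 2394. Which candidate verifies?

B

Candidate A: 143^2 = 20449 ≡ 153; 143^4 ≡ 153^2 = 23409 ≡ 576; 143^8 ≡ 576^2 = 331776 ≡ 1966; 143^16 ≡ 1966^2 = 3865156 ≡ 1305; 17 = 16 + 1, so 143^17 ≡ 1305·143 ≡ 1414 (mod 2537)
Candidate B: 2394^2 = 5731236 ≡ 153; 2394^4 ≡ 153^2 = 23409 ≡ 576; 2394^8 ≡ 576^2 = 331776 ≡ 1966; 2394^16 ≡ 1966^2 = 3865156 ≡ 1305; 17 = 16 + 1, so 2394^17 ≡ 1305·2394 ≡ 1123 (mod 2537)
  → matches m = 1123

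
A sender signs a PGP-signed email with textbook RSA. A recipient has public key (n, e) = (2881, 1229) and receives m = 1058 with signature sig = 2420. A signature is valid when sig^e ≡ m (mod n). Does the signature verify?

sig^2 ≡ 2420^2 = 5856400 ≡ 2208
sig^4 ≡ 2208^2 = 4875264 ≡ 612
sig^8 ≡ 612^2 = 374544 ≡ 14
sig^16 ≡ 14^2 = 196
sig^32 ≡ 196^2 = 38416 ≡ 963
sig^64 ≡ 963^2 = 927369 ≡ 2568
sig^128 ≡ 2568^2 = 6594624 ≡ 15
sig^256 ≡ 15^2 = 225
sig^512 ≡ 225^2 = 50625 ≡ 1648
sig^1024 ≡ 1648^2 = 2715904 ≡ 2002
1229 = 1024 + 128 + 64 + 8 + 4 + 1, so sig^1229 ≡ 2002·15·2568·14·612·2420 ≡ 1058 (mod 2881)
1058 = m, so the signature checks out.

verifies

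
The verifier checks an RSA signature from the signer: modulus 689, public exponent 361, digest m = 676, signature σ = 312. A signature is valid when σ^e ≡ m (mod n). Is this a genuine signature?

forged

Squares mod 689: σ^1≡312, σ^2≡195, σ^4≡130, σ^8≡364, σ^16≡208, σ^32≡546, σ^64≡468, σ^128≡611, σ^256≡572
361 = 256 + 64 + 32 + 8 + 1, so σ^361 ≡ 572·468·546·364·312 ≡ 13 (mod 689)
σ^361 mod 689 = 13, but m = 676.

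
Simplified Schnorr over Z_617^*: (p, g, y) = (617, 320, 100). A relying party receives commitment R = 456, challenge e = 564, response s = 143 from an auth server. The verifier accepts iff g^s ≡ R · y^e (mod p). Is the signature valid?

g^s mod p:
320^143 mod 617 = 439
R · y^e mod p:
100^564 mod 617 = 392
456·392 = 178752 ≡ 439 (mod 617)
439 ≡ 439 (mod 617); signature holds.

valid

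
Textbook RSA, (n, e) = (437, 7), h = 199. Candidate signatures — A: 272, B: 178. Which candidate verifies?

A

Candidate A: Squares mod 437: 272^1≡272, 272^2≡131, 272^4≡118; 7 = 4 + 2 + 1, so 272^7 ≡ 118·131·272 ≡ 199 (mod 437)
  → matches h = 199
Candidate B: Squares mod 437: 178^1≡178, 178^2≡220, 178^4≡330; 7 = 4 + 2 + 1, so 178^7 ≡ 330·220·178 ≡ 273 (mod 437)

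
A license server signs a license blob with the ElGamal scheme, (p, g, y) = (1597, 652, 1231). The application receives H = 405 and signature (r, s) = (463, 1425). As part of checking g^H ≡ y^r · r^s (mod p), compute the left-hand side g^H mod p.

139

652^2 = 425104 ≡ 302
652^4 ≡ 302^2 = 91204 ≡ 175
652^8 ≡ 175^2 = 30625 ≡ 282
652^16 ≡ 282^2 = 79524 ≡ 1271
652^32 ≡ 1271^2 = 1615441 ≡ 874
652^64 ≡ 874^2 = 763876 ≡ 510
652^128 ≡ 510^2 = 260100 ≡ 1386
652^256 ≡ 1386^2 = 1920996 ≡ 1402
405 = 256 + 128 + 16 + 4 + 1, so 652^405 ≡ 1402·1386·1271·175·652 ≡ 139 (mod 1597)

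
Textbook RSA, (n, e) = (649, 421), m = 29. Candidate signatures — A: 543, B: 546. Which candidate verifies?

B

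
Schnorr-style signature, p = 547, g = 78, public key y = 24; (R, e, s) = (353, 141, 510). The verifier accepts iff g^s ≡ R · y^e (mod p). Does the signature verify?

g^s mod p:
Squares mod 547: 78^1≡78, 78^2≡67, 78^4≡113, 78^8≡188, 78^16≡336, 78^32≡214, 78^64≡395, 78^128≡130, 78^256≡490
510 = 256 + 128 + 64 + 32 + 16 + 8 + 4 + 2, so 78^510 ≡ 490·130·395·214·336·188·113·67 ≡ 24 (mod 547)
R · y^e mod p:
Squares mod 547: 24^1≡24, 24^2≡29, 24^4≡294, 24^8≡10, 24^16≡100, 24^32≡154, 24^64≡195, 24^128≡282
141 = 128 + 8 + 4 + 1, so 24^141 ≡ 282·10·294·24 ≡ 248 (mod 547)
353·248 = 87544 ≡ 24 (mod 547)
24 ≡ 24 (mod 547); signature holds.

verifies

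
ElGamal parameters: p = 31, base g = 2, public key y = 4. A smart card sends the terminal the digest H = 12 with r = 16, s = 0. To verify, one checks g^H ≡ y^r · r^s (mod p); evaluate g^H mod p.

4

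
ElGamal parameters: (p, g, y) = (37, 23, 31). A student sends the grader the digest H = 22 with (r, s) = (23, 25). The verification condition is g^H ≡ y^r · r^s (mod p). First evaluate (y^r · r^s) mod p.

27

Squares mod 37: 31^1≡31, 31^2≡36, 31^4≡1, 31^8≡1, 31^16≡1
23 = 16 + 4 + 2 + 1, so 31^23 ≡ 1·1·36·31 ≡ 6 (mod 37)
Squares mod 37: 23^1≡23, 23^2≡11, 23^4≡10, 23^8≡26, 23^16≡10
25 = 16 + 8 + 1, so 23^25 ≡ 10·26·23 ≡ 23 (mod 37)
y^r · r^s ≡ 6·23 = 138 ≡ 27 (mod 37)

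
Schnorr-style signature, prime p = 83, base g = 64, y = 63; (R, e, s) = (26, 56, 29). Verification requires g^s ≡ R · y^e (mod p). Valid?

no

g^s mod p:
Squares mod 83: 64^1≡64, 64^2≡29, 64^4≡11, 64^8≡38, 64^16≡33
29 = 16 + 8 + 4 + 1, so 64^29 ≡ 33·38·11·64 ≡ 28 (mod 83)
R · y^e mod p:
Squares mod 83: 63^1≡63, 63^2≡68, 63^4≡59, 63^8≡78, 63^16≡25, 63^32≡44
56 = 32 + 16 + 8, so 63^56 ≡ 44·25·78 ≡ 61 (mod 83)
26·61 = 1586 ≡ 9 (mod 83)
28 ≠ 9; the check fails.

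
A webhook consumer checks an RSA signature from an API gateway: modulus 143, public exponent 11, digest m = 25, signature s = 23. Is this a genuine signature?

forged

s^2 ≡ 23^2 = 529 ≡ 100
s^4 ≡ 100^2 = 10000 ≡ 133
s^8 ≡ 133^2 = 17689 ≡ 100
11 = 8 + 2 + 1, so s^11 ≡ 100·100·23 ≡ 56 (mod 143)
The recovered value 56 does not match the digest 25.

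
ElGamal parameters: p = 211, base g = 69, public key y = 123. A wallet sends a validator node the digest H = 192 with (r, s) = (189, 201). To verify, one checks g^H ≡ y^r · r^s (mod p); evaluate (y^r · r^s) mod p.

203

Squares mod 211: 123^1≡123, 123^2≡148, 123^4≡171, 123^8≡123, 123^16≡148, 123^32≡171, 123^64≡123, 123^128≡148
189 = 128 + 32 + 16 + 8 + 4 + 1, so 123^189 ≡ 148·171·148·123·171·123 ≡ 1 (mod 211)
Squares mod 211: 189^1≡189, 189^2≡62, 189^4≡46, 189^8≡6, 189^16≡36, 189^32≡30, 189^64≡56, 189^128≡182
201 = 128 + 64 + 8 + 1, so 189^201 ≡ 182·56·6·189 ≡ 203 (mod 211)
y^r · r^s ≡ 1·203 = 203 ≡ 203 (mod 211)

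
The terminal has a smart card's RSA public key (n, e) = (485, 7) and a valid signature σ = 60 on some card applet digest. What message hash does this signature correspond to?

σ^7 mod 485 = 320

320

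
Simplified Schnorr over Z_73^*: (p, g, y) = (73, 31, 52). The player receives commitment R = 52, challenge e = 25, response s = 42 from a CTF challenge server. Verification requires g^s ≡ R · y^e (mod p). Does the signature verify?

does not verify

g^s mod p:
31^2 = 961 ≡ 12
31^4 ≡ 12^2 = 144 ≡ 71
31^8 ≡ 71^2 = 5041 ≡ 4
31^16 ≡ 4^2 = 16
31^32 ≡ 16^2 = 256 ≡ 37
42 = 32 + 8 + 2, so 31^42 ≡ 37·4·12 ≡ 24 (mod 73)
R · y^e mod p:
52^2 = 2704 ≡ 3
52^4 ≡ 3^2 = 9
52^8 ≡ 9^2 = 81 ≡ 8
52^16 ≡ 8^2 = 64
25 = 16 + 8 + 1, so 52^25 ≡ 64·8·52 ≡ 52 (mod 73)
52·52 = 2704 ≡ 3 (mod 73)
24 ≠ 3; the check fails.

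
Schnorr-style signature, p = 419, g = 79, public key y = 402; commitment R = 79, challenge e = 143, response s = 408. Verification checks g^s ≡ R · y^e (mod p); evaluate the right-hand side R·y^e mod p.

Squares mod 419: 402^1≡402, 402^2≡289, 402^4≡140, 402^8≡326, 402^16≡269, 402^32≡293, 402^64≡373, 402^128≡21
143 = 128 + 8 + 4 + 2 + 1, so 402^143 ≡ 21·326·140·289·402 ≡ 136 (mod 419)
R · y^e ≡ 79·136 = 10744 ≡ 269 (mod 419)

269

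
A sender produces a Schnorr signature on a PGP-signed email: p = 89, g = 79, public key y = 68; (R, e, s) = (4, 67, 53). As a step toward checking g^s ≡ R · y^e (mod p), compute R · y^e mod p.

84

68^2 = 4624 ≡ 85
68^4 ≡ 85^2 = 7225 ≡ 16
68^8 ≡ 16^2 = 256 ≡ 78
68^16 ≡ 78^2 = 6084 ≡ 32
68^32 ≡ 32^2 = 1024 ≡ 45
68^64 ≡ 45^2 = 2025 ≡ 67
67 = 64 + 2 + 1, so 68^67 ≡ 67·85·68 ≡ 21 (mod 89)
R · y^e ≡ 4·21 = 84 ≡ 84 (mod 89)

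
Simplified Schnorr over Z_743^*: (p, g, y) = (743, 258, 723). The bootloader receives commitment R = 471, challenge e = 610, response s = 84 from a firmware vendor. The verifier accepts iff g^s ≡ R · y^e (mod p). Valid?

g^s mod p:
Squares mod 743: 258^1≡258, 258^2≡437, 258^4≡18, 258^8≡324, 258^16≡213, 258^32≡46, 258^64≡630
84 = 64 + 16 + 4, so 258^84 ≡ 630·213·18 ≡ 670 (mod 743)
R · y^e mod p:
Squares mod 743: 723^1≡723, 723^2≡400, 723^4≡255, 723^8≡384, 723^16≡342, 723^32≡313, 723^64≡636, 723^128≡304, 723^256≡284, 723^512≡412
610 = 512 + 64 + 32 + 2, so 723^610 ≡ 412·636·313·400 ≡ 3 (mod 743)
471·3 = 1413 ≡ 670 (mod 743)
670 ≡ 670 (mod 743); signature holds.

yes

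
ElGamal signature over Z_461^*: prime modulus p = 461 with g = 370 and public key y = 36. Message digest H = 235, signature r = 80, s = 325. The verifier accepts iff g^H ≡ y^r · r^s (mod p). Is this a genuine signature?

Left side g^H mod p:
370^2 = 136900 ≡ 444
370^4 ≡ 444^2 = 197136 ≡ 289
370^8 ≡ 289^2 = 83521 ≡ 80
370^16 ≡ 80^2 = 6400 ≡ 407
370^32 ≡ 407^2 = 165649 ≡ 150
370^64 ≡ 150^2 = 22500 ≡ 372
370^128 ≡ 372^2 = 138384 ≡ 84
235 = 128 + 64 + 32 + 8 + 2 + 1, so 370^235 ≡ 84·372·150·80·444·370 ≡ 439 (mod 461)
Right side y^r · r^s mod p:
36^2 = 1296 ≡ 374
36^4 ≡ 374^2 = 139876 ≡ 193
36^8 ≡ 193^2 = 37249 ≡ 369
36^16 ≡ 369^2 = 136161 ≡ 166
36^32 ≡ 166^2 = 27556 ≡ 357
36^64 ≡ 357^2 = 127449 ≡ 213
80 = 64 + 16, so 36^80 ≡ 213·166 ≡ 322 (mod 461)
80^2 = 6400 ≡ 407
80^4 ≡ 407^2 = 165649 ≡ 150
80^8 ≡ 150^2 = 22500 ≡ 372
80^16 ≡ 372^2 = 138384 ≡ 84
80^32 ≡ 84^2 = 7056 ≡ 141
80^64 ≡ 141^2 = 19881 ≡ 58
80^128 ≡ 58^2 = 3364 ≡ 137
80^256 ≡ 137^2 = 18769 ≡ 329
325 = 256 + 64 + 4 + 1, so 80^325 ≡ 329·58·150·80 ≡ 229 (mod 461)
322·229 = 73738 ≡ 439 (mod 461)
439 ≡ 439 (mod 461), so the signature is genuine.

genuine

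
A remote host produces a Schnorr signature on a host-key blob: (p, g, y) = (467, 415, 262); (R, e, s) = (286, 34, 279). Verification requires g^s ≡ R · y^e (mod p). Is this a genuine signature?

forged

g^s mod p:
415^2 = 172225 ≡ 369
415^4 ≡ 369^2 = 136161 ≡ 264
415^8 ≡ 264^2 = 69696 ≡ 113
415^16 ≡ 113^2 = 12769 ≡ 160
415^32 ≡ 160^2 = 25600 ≡ 382
415^64 ≡ 382^2 = 145924 ≡ 220
415^128 ≡ 220^2 = 48400 ≡ 299
415^256 ≡ 299^2 = 89401 ≡ 204
279 = 256 + 16 + 4 + 2 + 1, so 415^279 ≡ 204·160·264·369·415 ≡ 414 (mod 467)
R · y^e mod p:
262^2 = 68644 ≡ 462
262^4 ≡ 462^2 = 213444 ≡ 25
262^8 ≡ 25^2 = 625 ≡ 158
262^16 ≡ 158^2 = 24964 ≡ 213
262^32 ≡ 213^2 = 45369 ≡ 70
34 = 32 + 2, so 262^34 ≡ 70·462 ≡ 117 (mod 467)
286·117 = 33462 ≡ 305 (mod 467)
414 ≠ 305; the check fails.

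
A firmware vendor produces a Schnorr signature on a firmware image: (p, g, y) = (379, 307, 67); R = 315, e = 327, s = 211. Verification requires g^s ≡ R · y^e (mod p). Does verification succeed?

g^s mod p:
Squares mod 379: 307^1≡307, 307^2≡257, 307^4≡103, 307^8≡376, 307^16≡9, 307^32≡81, 307^64≡118, 307^128≡280
211 = 128 + 64 + 16 + 2 + 1, so 307^211 ≡ 280·118·9·257·307 ≡ 227 (mod 379)
R · y^e mod p:
Squares mod 379: 67^1≡67, 67^2≡320, 67^4≡70, 67^8≡352, 67^16≡350, 67^32≡83, 67^64≡67, 67^128≡320, 67^256≡70
327 = 256 + 64 + 4 + 2 + 1, so 67^327 ≡ 70·67·70·320·67 ≡ 5 (mod 379)
315·5 = 1575 ≡ 59 (mod 379)
227 ≠ 59; the check fails.

fails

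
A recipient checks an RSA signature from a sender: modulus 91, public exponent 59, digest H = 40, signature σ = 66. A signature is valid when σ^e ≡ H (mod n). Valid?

σ^2 ≡ 66^2 = 4356 ≡ 79
σ^4 ≡ 79^2 = 6241 ≡ 53
σ^8 ≡ 53^2 = 2809 ≡ 79
σ^16 ≡ 79^2 = 6241 ≡ 53
σ^32 ≡ 53^2 = 2809 ≡ 79
59 = 32 + 16 + 8 + 2 + 1, so σ^59 ≡ 79·53·79·79·66 ≡ 40 (mod 91)
σ^59 mod 91 = 40 matches H.

yes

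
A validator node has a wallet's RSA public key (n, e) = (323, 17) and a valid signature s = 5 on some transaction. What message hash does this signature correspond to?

175

s^2 ≡ 5^2 = 25
s^4 ≡ 25^2 = 625 ≡ 302
s^8 ≡ 302^2 = 91204 ≡ 118
s^16 ≡ 118^2 = 13924 ≡ 35
17 = 16 + 1, so s^17 ≡ 35·5 ≡ 175 (mod 323)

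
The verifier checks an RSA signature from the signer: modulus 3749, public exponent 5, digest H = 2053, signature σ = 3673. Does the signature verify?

verifies

σ^2 ≡ 3673^2 = 13490929 ≡ 2027
σ^4 ≡ 2027^2 = 4108729 ≡ 3574
5 = 4 + 1, so σ^5 ≡ 3574·3673 ≡ 2053 (mod 3749)
2053 = H, so the signature checks out.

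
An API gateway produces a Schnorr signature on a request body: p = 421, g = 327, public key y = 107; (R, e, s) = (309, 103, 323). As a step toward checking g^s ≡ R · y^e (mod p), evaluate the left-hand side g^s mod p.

204

Squares mod 421: 327^1≡327, 327^2≡416, 327^4≡25, 327^8≡204, 327^16≡358, 327^32≡180, 327^64≡404, 327^128≡289, 327^256≡163
323 = 256 + 64 + 2 + 1, so 327^323 ≡ 163·404·416·327 ≡ 204 (mod 421)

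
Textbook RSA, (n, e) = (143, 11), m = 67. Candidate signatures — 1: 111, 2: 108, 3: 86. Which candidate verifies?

1

Candidate 1: Squares mod 143: 111^1≡111, 111^2≡23, 111^4≡100, 111^8≡133; 11 = 8 + 2 + 1, so 111^11 ≡ 133·23·111 ≡ 67 (mod 143)
  → matches m = 67
Candidate 2: Squares mod 143: 108^1≡108, 108^2≡81, 108^4≡126, 108^8≡3; 11 = 8 + 2 + 1, so 108^11 ≡ 3·81·108 ≡ 75 (mod 143)
Candidate 3: Squares mod 143: 86^1≡86, 86^2≡103, 86^4≡27, 86^8≡14; 11 = 8 + 2 + 1, so 86^11 ≡ 14·103·86 ≡ 31 (mod 143)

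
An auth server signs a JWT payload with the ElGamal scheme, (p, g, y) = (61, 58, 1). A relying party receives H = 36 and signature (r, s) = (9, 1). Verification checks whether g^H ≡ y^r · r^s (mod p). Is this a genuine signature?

forged

Left side g^H mod p:
58^2 = 3364 ≡ 9
58^4 ≡ 9^2 = 81 ≡ 20
58^8 ≡ 20^2 = 400 ≡ 34
58^16 ≡ 34^2 = 1156 ≡ 58
58^32 ≡ 58^2 = 3364 ≡ 9
36 = 32 + 4, so 58^36 ≡ 9·20 ≡ 58 (mod 61)
Right side y^r · r^s mod p:
1^2 = 1
1^4 ≡ 1^2 = 1
1^8 ≡ 1^2 = 1
9 = 8 + 1, so 1^9 ≡ 1·1 ≡ 1 (mod 61)
9^1 mod 61 = 9
1·9 = 9 ≡ 9 (mod 61)
58 ≠ 9, so verification fails.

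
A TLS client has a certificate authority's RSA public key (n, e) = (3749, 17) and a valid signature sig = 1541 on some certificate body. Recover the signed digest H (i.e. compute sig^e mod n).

3657

Squares mod 3749: sig^1≡1541, sig^2≡1564, sig^4≡1748, sig^8≡69, sig^16≡1012
17 = 16 + 1, so sig^17 ≡ 1012·1541 ≡ 3657 (mod 3749)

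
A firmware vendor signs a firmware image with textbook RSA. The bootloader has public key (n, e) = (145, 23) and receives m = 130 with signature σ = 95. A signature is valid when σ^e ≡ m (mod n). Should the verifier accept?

σ^2 ≡ 95^2 = 9025 ≡ 35
σ^4 ≡ 35^2 = 1225 ≡ 65
σ^8 ≡ 65^2 = 4225 ≡ 20
σ^16 ≡ 20^2 = 400 ≡ 110
23 = 16 + 4 + 2 + 1, so σ^23 ≡ 110·65·35·95 ≡ 130 (mod 145)
σ^23 mod 145 = 130 matches m.

accept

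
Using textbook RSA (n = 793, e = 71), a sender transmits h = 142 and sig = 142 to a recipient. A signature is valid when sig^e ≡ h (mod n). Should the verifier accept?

accept

sig^71 mod 793 = 142
Since 142 equals the digest 142, verification succeeds.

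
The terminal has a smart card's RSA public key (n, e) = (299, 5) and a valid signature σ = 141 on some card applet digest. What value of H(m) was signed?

59

σ^5 mod 299 = 59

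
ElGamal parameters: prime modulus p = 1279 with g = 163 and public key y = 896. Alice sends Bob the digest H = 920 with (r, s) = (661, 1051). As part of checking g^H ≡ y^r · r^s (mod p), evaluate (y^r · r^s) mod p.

896^2 = 802816 ≡ 883
896^4 ≡ 883^2 = 779689 ≡ 778
896^8 ≡ 778^2 = 605284 ≡ 317
896^16 ≡ 317^2 = 100489 ≡ 727
896^32 ≡ 727^2 = 528529 ≡ 302
896^64 ≡ 302^2 = 91204 ≡ 395
896^128 ≡ 395^2 = 156025 ≡ 1266
896^256 ≡ 1266^2 = 1602756 ≡ 169
896^512 ≡ 169^2 = 28561 ≡ 423
661 = 512 + 128 + 16 + 4 + 1, so 896^661 ≡ 423·1266·727·778·896 ≡ 1062 (mod 1279)
661^2 = 436921 ≡ 782
661^4 ≡ 782^2 = 611524 ≡ 162
661^8 ≡ 162^2 = 26244 ≡ 664
661^16 ≡ 664^2 = 440896 ≡ 920
661^32 ≡ 920^2 = 846400 ≡ 981
661^64 ≡ 981^2 = 962361 ≡ 553
661^128 ≡ 553^2 = 305809 ≡ 128
661^256 ≡ 128^2 = 16384 ≡ 1036
661^512 ≡ 1036^2 = 1073296 ≡ 215
661^1024 ≡ 215^2 = 46225 ≡ 181
1051 = 1024 + 16 + 8 + 2 + 1, so 661^1051 ≡ 181·920·664·782·661 ≡ 940 (mod 1279)
y^r · r^s ≡ 1062·940 = 998280 ≡ 660 (mod 1279)

660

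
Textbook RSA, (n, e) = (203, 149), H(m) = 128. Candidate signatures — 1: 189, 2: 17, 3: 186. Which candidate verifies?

3

Candidate 1: Squares mod 203: 189^1≡189, 189^2≡196, 189^4≡49, 189^8≡168, 189^16≡7, 189^32≡49, 189^64≡168, 189^128≡7; 149 = 128 + 16 + 4 + 1, so 189^149 ≡ 7·7·49·189 ≡ 84 (mod 203)
Candidate 2: Squares mod 203: 17^1≡17, 17^2≡86, 17^4≡88, 17^8≡30, 17^16≡88, 17^32≡30, 17^64≡88, 17^128≡30; 149 = 128 + 16 + 4 + 1, so 17^149 ≡ 30·88·88·17 ≡ 75 (mod 203)
Candidate 3: Squares mod 203: 186^1≡186, 186^2≡86, 186^4≡88, 186^8≡30, 186^16≡88, 186^32≡30, 186^64≡88, 186^128≡30; 149 = 128 + 16 + 4 + 1, so 186^149 ≡ 30·88·88·186 ≡ 128 (mod 203)
  → matches H(m) = 128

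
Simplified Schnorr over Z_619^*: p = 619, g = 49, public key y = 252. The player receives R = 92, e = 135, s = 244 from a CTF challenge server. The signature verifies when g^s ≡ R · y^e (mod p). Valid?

no

g^s mod p:
Squares mod 619: 49^1≡49, 49^2≡544, 49^4≡54, 49^8≡440, 49^16≡472, 49^32≡563, 49^64≡41, 49^128≡443
244 = 128 + 64 + 32 + 16 + 4, so 49^244 ≡ 443·41·563·472·54 ≡ 281 (mod 619)
R · y^e mod p:
Squares mod 619: 252^1≡252, 252^2≡366, 252^4≡252, 252^8≡366, 252^16≡252, 252^32≡366, 252^64≡252, 252^128≡366
135 = 128 + 4 + 2 + 1, so 252^135 ≡ 366·252·366·252 ≡ 1 (mod 619)
92·1 = 92 ≡ 92 (mod 619)
281 ≠ 92; the check fails.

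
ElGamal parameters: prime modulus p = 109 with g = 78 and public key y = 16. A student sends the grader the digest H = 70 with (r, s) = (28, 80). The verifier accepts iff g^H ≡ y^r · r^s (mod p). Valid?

no

Left side g^H mod p:
78^2 = 6084 ≡ 89
78^4 ≡ 89^2 = 7921 ≡ 73
78^8 ≡ 73^2 = 5329 ≡ 97
78^16 ≡ 97^2 = 9409 ≡ 35
78^32 ≡ 35^2 = 1225 ≡ 26
78^64 ≡ 26^2 = 676 ≡ 22
70 = 64 + 4 + 2, so 78^70 ≡ 22·73·89 ≡ 35 (mod 109)
Right side y^r · r^s mod p:
16^2 = 256 ≡ 38
16^4 ≡ 38^2 = 1444 ≡ 27
16^8 ≡ 27^2 = 729 ≡ 75
16^16 ≡ 75^2 = 5625 ≡ 66
28 = 16 + 8 + 4, so 16^28 ≡ 66·75·27 ≡ 16 (mod 109)
28^2 = 784 ≡ 21
28^4 ≡ 21^2 = 441 ≡ 5
28^8 ≡ 5^2 = 25
28^16 ≡ 25^2 = 625 ≡ 80
28^32 ≡ 80^2 = 6400 ≡ 78
28^64 ≡ 78^2 = 6084 ≡ 89
80 = 64 + 16, so 28^80 ≡ 89·80 ≡ 35 (mod 109)
16·35 = 560 ≡ 15 (mod 109)
35 ≠ 15, so verification fails.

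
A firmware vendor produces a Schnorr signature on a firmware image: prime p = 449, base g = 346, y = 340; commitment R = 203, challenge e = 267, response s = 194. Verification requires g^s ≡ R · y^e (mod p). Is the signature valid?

g^s mod p:
346^2 = 119716 ≡ 282
346^4 ≡ 282^2 = 79524 ≡ 51
346^8 ≡ 51^2 = 2601 ≡ 356
346^16 ≡ 356^2 = 126736 ≡ 118
346^32 ≡ 118^2 = 13924 ≡ 5
346^64 ≡ 5^2 = 25
346^128 ≡ 25^2 = 625 ≡ 176
194 = 128 + 64 + 2, so 346^194 ≡ 176·25·282 ≡ 213 (mod 449)
R · y^e mod p:
340^2 = 115600 ≡ 207
340^4 ≡ 207^2 = 42849 ≡ 194
340^8 ≡ 194^2 = 37636 ≡ 369
340^16 ≡ 369^2 = 136161 ≡ 114
340^32 ≡ 114^2 = 12996 ≡ 424
340^64 ≡ 424^2 = 179776 ≡ 176
340^128 ≡ 176^2 = 30976 ≡ 444
340^256 ≡ 444^2 = 197136 ≡ 25
267 = 256 + 8 + 2 + 1, so 340^267 ≡ 25·369·207·340 ≡ 153 (mod 449)
203·153 = 31059 ≡ 78 (mod 449)
213 ≠ 78; the check fails.

invalid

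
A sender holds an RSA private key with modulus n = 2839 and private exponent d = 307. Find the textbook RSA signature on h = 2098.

2315

h^307 mod 2839 = 2315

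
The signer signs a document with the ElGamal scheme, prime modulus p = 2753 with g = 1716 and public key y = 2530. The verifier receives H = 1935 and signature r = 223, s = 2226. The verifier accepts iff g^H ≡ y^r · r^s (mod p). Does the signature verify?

Left side g^H mod p:
1716^2 = 2944656 ≡ 1699
1716^4 ≡ 1699^2 = 2886601 ≡ 1457
1716^8 ≡ 1457^2 = 2122849 ≡ 286
1716^16 ≡ 286^2 = 81796 ≡ 1959
1716^32 ≡ 1959^2 = 3837681 ≡ 2752
1716^64 ≡ 2752^2 = 7573504 ≡ 1
1716^128 ≡ 1^2 = 1
1716^256 ≡ 1^2 = 1
1716^512 ≡ 1^2 = 1
1716^1024 ≡ 1^2 = 1
1935 = 1024 + 512 + 256 + 128 + 8 + 4 + 2 + 1, so 1716^1935 ≡ 1·1·1·1·286·1457·1699·1716 ≡ 1883 (mod 2753)
Right side y^r · r^s mod p:
2530^2 = 6400900 ≡ 175
2530^4 ≡ 175^2 = 30625 ≡ 342
2530^8 ≡ 342^2 = 116964 ≡ 1338
2530^16 ≡ 1338^2 = 1790244 ≡ 794
2530^32 ≡ 794^2 = 630436 ≡ 2752
2530^64 ≡ 2752^2 = 7573504 ≡ 1
2530^128 ≡ 1^2 = 1
223 = 128 + 64 + 16 + 8 + 4 + 2 + 1, so 2530^223 ≡ 1·1·794·1338·342·175·2530 ≡ 1716 (mod 2753)
223^2 = 49729 ≡ 175
223^4 ≡ 175^2 = 30625 ≡ 342
223^8 ≡ 342^2 = 116964 ≡ 1338
223^16 ≡ 1338^2 = 1790244 ≡ 794
223^32 ≡ 794^2 = 630436 ≡ 2752
223^64 ≡ 2752^2 = 7573504 ≡ 1
223^128 ≡ 1^2 = 1
223^256 ≡ 1^2 = 1
223^512 ≡ 1^2 = 1
223^1024 ≡ 1^2 = 1
223^2048 ≡ 1^2 = 1
2226 = 2048 + 128 + 32 + 16 + 2, so 223^2226 ≡ 1·1·2752·794·175 ≡ 1453 (mod 2753)
1716·1453 = 2493348 ≡ 1883 (mod 2753)
1883 ≡ 1883 (mod 2753), so the signature is genuine.

verifies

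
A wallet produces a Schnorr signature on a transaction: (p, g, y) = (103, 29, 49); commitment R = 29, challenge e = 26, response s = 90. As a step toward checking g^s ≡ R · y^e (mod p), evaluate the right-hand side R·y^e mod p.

100

49^26 mod 103 = 7
R · y^e ≡ 29·7 = 203 ≡ 100 (mod 103)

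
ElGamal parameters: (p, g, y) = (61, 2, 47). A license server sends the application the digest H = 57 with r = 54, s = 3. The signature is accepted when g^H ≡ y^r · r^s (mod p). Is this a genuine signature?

Left side g^H mod p:
Squares mod 61: 2^1≡2, 2^2≡4, 2^4≡16, 2^8≡12, 2^16≡22, 2^32≡57
57 = 32 + 16 + 8 + 1, so 2^57 ≡ 57·22·12·2 ≡ 23 (mod 61)
Right side y^r · r^s mod p:
Squares mod 61: 47^1≡47, 47^2≡13, 47^4≡47, 47^8≡13, 47^16≡47, 47^32≡13
54 = 32 + 16 + 4 + 2, so 47^54 ≡ 13·47·47·13 ≡ 1 (mod 61)
Squares mod 61: 54^1≡54, 54^2≡49
3 = 2 + 1, so 54^3 ≡ 49·54 ≡ 23 (mod 61)
1·23 = 23 ≡ 23 (mod 61)
23 ≡ 23 (mod 61), so the signature is genuine.

genuine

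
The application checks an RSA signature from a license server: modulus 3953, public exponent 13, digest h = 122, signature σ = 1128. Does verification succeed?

σ^13 mod 3953 = 122
Since 122 equals the digest 122, verification succeeds.

passes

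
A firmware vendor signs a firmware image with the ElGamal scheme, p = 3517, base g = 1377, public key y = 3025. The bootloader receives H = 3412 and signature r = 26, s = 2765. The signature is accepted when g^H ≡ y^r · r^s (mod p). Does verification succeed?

Left side g^H mod p:
1377^2 = 1896129 ≡ 466
1377^4 ≡ 466^2 = 217156 ≡ 2619
1377^8 ≡ 2619^2 = 6859161 ≡ 1011
1377^16 ≡ 1011^2 = 1022121 ≡ 2191
1377^32 ≡ 2191^2 = 4800481 ≡ 3293
1377^64 ≡ 3293^2 = 10843849 ≡ 938
1377^128 ≡ 938^2 = 879844 ≡ 594
1377^256 ≡ 594^2 = 352836 ≡ 1136
1377^512 ≡ 1136^2 = 1290496 ≡ 3274
1377^1024 ≡ 3274^2 = 10719076 ≡ 2777
1377^2048 ≡ 2777^2 = 7711729 ≡ 2465
3412 = 2048 + 1024 + 256 + 64 + 16 + 4, so 1377^3412 ≡ 2465·2777·1136·938·2191·2619 ≡ 1793 (mod 3517)
Right side y^r · r^s mod p:
3025^2 = 9150625 ≡ 2908
3025^4 ≡ 2908^2 = 8456464 ≡ 1596
3025^8 ≡ 1596^2 = 2547216 ≡ 908
3025^16 ≡ 908^2 = 824464 ≡ 1486
26 = 16 + 8 + 2, so 3025^26 ≡ 1486·908·2908 ≡ 2522 (mod 3517)
26^2 = 676
26^4 ≡ 676^2 = 456976 ≡ 3283
26^8 ≡ 3283^2 = 10778089 ≡ 2001
26^16 ≡ 2001^2 = 4004001 ≡ 1655
26^32 ≡ 1655^2 = 2739025 ≡ 2799
26^64 ≡ 2799^2 = 7834401 ≡ 2042
26^128 ≡ 2042^2 = 4169764 ≡ 2119
26^256 ≡ 2119^2 = 4490161 ≡ 2469
26^512 ≡ 2469^2 = 6095961 ≡ 1000
26^1024 ≡ 1000^2 = 1000000 ≡ 1172
26^2048 ≡ 1172^2 = 1373584 ≡ 1954
2765 = 2048 + 512 + 128 + 64 + 8 + 4 + 1, so 26^2765 ≡ 1954·1000·2119·2042·2001·3283·26 ≡ 1398 (mod 3517)
2522·1398 = 3525756 ≡ 1722 (mod 3517)
1793 ≠ 1722, so verification fails.

fails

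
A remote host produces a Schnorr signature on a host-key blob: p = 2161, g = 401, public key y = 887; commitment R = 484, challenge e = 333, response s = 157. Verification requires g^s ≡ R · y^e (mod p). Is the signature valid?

valid

g^s mod p:
Squares mod 2161: 401^1≡401, 401^2≡887, 401^4≡165, 401^8≡1293, 401^16≡1396, 401^32≡1755, 401^64≡600, 401^128≡1274
157 = 128 + 16 + 8 + 4 + 1, so 401^157 ≡ 1274·1396·1293·165·401 ≡ 1677 (mod 2161)
R · y^e mod p:
Squares mod 2161: 887^1≡887, 887^2≡165, 887^4≡1293, 887^8≡1396, 887^16≡1755, 887^32≡600, 887^64≡1274, 887^128≡165, 887^256≡1293
333 = 256 + 64 + 8 + 4 + 1, so 887^333 ≡ 1293·1274·1396·1293·887 ≡ 2160 (mod 2161)
484·2160 = 1045440 ≡ 1677 (mod 2161)
1677 ≡ 1677 (mod 2161); signature holds.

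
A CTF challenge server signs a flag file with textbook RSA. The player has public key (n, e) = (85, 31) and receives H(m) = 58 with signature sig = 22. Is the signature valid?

Squares mod 85: sig^1≡22, sig^2≡59, sig^4≡81, sig^8≡16, sig^16≡1
31 = 16 + 8 + 4 + 2 + 1, so sig^31 ≡ 1·16·81·59·22 ≡ 58 (mod 85)
58 = H(m), so the signature checks out.

valid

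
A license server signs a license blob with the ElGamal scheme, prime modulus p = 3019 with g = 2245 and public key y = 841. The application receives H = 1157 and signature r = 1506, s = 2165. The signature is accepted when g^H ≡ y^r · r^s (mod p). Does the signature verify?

Left side g^H mod p:
2245^1157 mod 3019 = 1639
Right side y^r · r^s mod p:
841^1506 mod 3019 = 271
1506^2165 mod 3019 = 2624
271·2624 = 711104 ≡ 1639 (mod 3019)
1639 ≡ 1639 (mod 3019), so the signature is genuine.

verifies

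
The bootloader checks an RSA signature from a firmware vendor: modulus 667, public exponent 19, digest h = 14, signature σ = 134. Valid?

σ^2 ≡ 134^2 = 17956 ≡ 614
σ^4 ≡ 614^2 = 376996 ≡ 141
σ^8 ≡ 141^2 = 19881 ≡ 538
σ^16 ≡ 538^2 = 289444 ≡ 633
19 = 16 + 2 + 1, so σ^19 ≡ 633·614·134 ≡ 14 (mod 667)
14 = h, so the signature checks out.

yes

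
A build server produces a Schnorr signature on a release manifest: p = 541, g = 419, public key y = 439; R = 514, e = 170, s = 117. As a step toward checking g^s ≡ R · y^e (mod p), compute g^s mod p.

419^2 = 175561 ≡ 277
419^4 ≡ 277^2 = 76729 ≡ 448
419^8 ≡ 448^2 = 200704 ≡ 534
419^16 ≡ 534^2 = 285156 ≡ 49
419^32 ≡ 49^2 = 2401 ≡ 237
419^64 ≡ 237^2 = 56169 ≡ 446
117 = 64 + 32 + 16 + 4 + 1, so 419^117 ≡ 446·237·49·448·419 ≡ 417 (mod 541)

417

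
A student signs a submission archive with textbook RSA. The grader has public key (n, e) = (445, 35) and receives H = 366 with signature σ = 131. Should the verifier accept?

accept

σ^2 ≡ 131^2 = 17161 ≡ 251
σ^4 ≡ 251^2 = 63001 ≡ 256
σ^8 ≡ 256^2 = 65536 ≡ 121
σ^16 ≡ 121^2 = 14641 ≡ 401
σ^32 ≡ 401^2 = 160801 ≡ 156
35 = 32 + 2 + 1, so σ^35 ≡ 156·251·131 ≡ 366 (mod 445)
σ^35 mod 445 = 366 matches H.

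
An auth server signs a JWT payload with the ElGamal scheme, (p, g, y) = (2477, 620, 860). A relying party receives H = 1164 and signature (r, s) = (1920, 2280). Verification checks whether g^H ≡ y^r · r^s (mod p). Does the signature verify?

Left side g^H mod p:
620^2 = 384400 ≡ 465
620^4 ≡ 465^2 = 216225 ≡ 726
620^8 ≡ 726^2 = 527076 ≡ 1952
620^16 ≡ 1952^2 = 3810304 ≡ 678
620^32 ≡ 678^2 = 459684 ≡ 1439
620^64 ≡ 1439^2 = 2070721 ≡ 2426
620^128 ≡ 2426^2 = 5885476 ≡ 124
620^256 ≡ 124^2 = 15376 ≡ 514
620^512 ≡ 514^2 = 264196 ≡ 1634
620^1024 ≡ 1634^2 = 2669956 ≡ 2227
1164 = 1024 + 128 + 8 + 4, so 620^1164 ≡ 2227·124·1952·726 ≡ 835 (mod 2477)
Right side y^r · r^s mod p:
860^2 = 739600 ≡ 1454
860^4 ≡ 1454^2 = 2114116 ≡ 1235
860^8 ≡ 1235^2 = 1525225 ≡ 1870
860^16 ≡ 1870^2 = 3496900 ≡ 1853
860^32 ≡ 1853^2 = 3433609 ≡ 487
860^64 ≡ 487^2 = 237169 ≡ 1854
860^128 ≡ 1854^2 = 3437316 ≡ 1717
860^256 ≡ 1717^2 = 2948089 ≡ 459
860^512 ≡ 459^2 = 210681 ≡ 136
860^1024 ≡ 136^2 = 18496 ≡ 1157
1920 = 1024 + 512 + 256 + 128, so 860^1920 ≡ 1157·136·459·1717 ≡ 54 (mod 2477)
1920^2 = 3686400 ≡ 624
1920^4 ≡ 624^2 = 389376 ≡ 487
1920^8 ≡ 487^2 = 237169 ≡ 1854
1920^16 ≡ 1854^2 = 3437316 ≡ 1717
1920^32 ≡ 1717^2 = 2948089 ≡ 459
1920^64 ≡ 459^2 = 210681 ≡ 136
1920^128 ≡ 136^2 = 18496 ≡ 1157
1920^256 ≡ 1157^2 = 1338649 ≡ 1069
1920^512 ≡ 1069^2 = 1142761 ≡ 864
1920^1024 ≡ 864^2 = 746496 ≡ 919
1920^2048 ≡ 919^2 = 844561 ≡ 2381
2280 = 2048 + 128 + 64 + 32 + 8, so 1920^2280 ≡ 2381·1157·136·459·1854 ≡ 887 (mod 2477)
54·887 = 47898 ≡ 835 (mod 2477)
835 ≡ 835 (mod 2477), so the signature is genuine.

verifies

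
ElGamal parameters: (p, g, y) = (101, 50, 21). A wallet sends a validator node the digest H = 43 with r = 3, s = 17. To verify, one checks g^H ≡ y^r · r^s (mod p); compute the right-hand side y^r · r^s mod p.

27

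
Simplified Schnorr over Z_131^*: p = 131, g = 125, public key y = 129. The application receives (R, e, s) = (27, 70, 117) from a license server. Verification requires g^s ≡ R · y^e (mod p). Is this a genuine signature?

g^s mod p:
125^2 = 15625 ≡ 36
125^4 ≡ 36^2 = 1296 ≡ 117
125^8 ≡ 117^2 = 13689 ≡ 65
125^16 ≡ 65^2 = 4225 ≡ 33
125^32 ≡ 33^2 = 1089 ≡ 41
125^64 ≡ 41^2 = 1681 ≡ 109
117 = 64 + 32 + 16 + 4 + 1, so 125^117 ≡ 109·41·33·117·125 ≡ 53 (mod 131)
R · y^e mod p:
129^2 = 16641 ≡ 4
129^4 ≡ 4^2 = 16
129^8 ≡ 16^2 = 256 ≡ 125
129^16 ≡ 125^2 = 15625 ≡ 36
129^32 ≡ 36^2 = 1296 ≡ 117
129^64 ≡ 117^2 = 13689 ≡ 65
70 = 64 + 4 + 2, so 129^70 ≡ 65·16·4 ≡ 99 (mod 131)
27·99 = 2673 ≡ 53 (mod 131)
53 ≡ 53 (mod 131); signature holds.

genuine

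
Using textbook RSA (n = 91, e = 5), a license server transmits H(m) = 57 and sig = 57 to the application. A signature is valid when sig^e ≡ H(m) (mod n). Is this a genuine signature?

genuine

sig^2 ≡ 57^2 = 3249 ≡ 64
sig^4 ≡ 64^2 = 4096 ≡ 1
5 = 4 + 1, so sig^5 ≡ 1·57 ≡ 57 (mod 91)
57 = H(m), so the signature checks out.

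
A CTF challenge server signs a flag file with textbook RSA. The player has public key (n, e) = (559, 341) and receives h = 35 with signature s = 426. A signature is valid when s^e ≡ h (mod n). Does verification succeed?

fails

s^2 ≡ 426^2 = 181476 ≡ 360
s^4 ≡ 360^2 = 129600 ≡ 471
s^8 ≡ 471^2 = 221841 ≡ 477
s^16 ≡ 477^2 = 227529 ≡ 16
s^32 ≡ 16^2 = 256
s^64 ≡ 256^2 = 65536 ≡ 133
s^128 ≡ 133^2 = 17689 ≡ 360
s^256 ≡ 360^2 = 129600 ≡ 471
341 = 256 + 64 + 16 + 4 + 1, so s^341 ≡ 471·133·16·471·426 ≡ 524 (mod 559)
524 ≠ 35, so verification fails.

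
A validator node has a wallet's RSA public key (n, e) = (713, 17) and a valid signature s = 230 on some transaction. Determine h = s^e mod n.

575

s^2 ≡ 230^2 = 52900 ≡ 138
s^4 ≡ 138^2 = 19044 ≡ 506
s^8 ≡ 506^2 = 256036 ≡ 69
s^16 ≡ 69^2 = 4761 ≡ 483
17 = 16 + 1, so s^17 ≡ 483·230 ≡ 575 (mod 713)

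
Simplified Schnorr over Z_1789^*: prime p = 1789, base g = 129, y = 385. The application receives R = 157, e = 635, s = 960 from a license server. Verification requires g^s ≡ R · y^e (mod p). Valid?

no

g^s mod p:
129^2 = 16641 ≡ 540
129^4 ≡ 540^2 = 291600 ≡ 1782
129^8 ≡ 1782^2 = 3175524 ≡ 49
129^16 ≡ 49^2 = 2401 ≡ 612
129^32 ≡ 612^2 = 374544 ≡ 643
129^64 ≡ 643^2 = 413449 ≡ 190
129^128 ≡ 190^2 = 36100 ≡ 320
129^256 ≡ 320^2 = 102400 ≡ 427
129^512 ≡ 427^2 = 182329 ≡ 1640
960 = 512 + 256 + 128 + 64, so 129^960 ≡ 1640·427·320·190 ≡ 1162 (mod 1789)
R · y^e mod p:
385^2 = 148225 ≡ 1527
385^4 ≡ 1527^2 = 2331729 ≡ 662
385^8 ≡ 662^2 = 438244 ≡ 1728
385^16 ≡ 1728^2 = 2985984 ≡ 143
385^32 ≡ 143^2 = 20449 ≡ 770
385^64 ≡ 770^2 = 592900 ≡ 741
385^128 ≡ 741^2 = 549081 ≡ 1647
385^256 ≡ 1647^2 = 2712609 ≡ 485
385^512 ≡ 485^2 = 235225 ≡ 866
635 = 512 + 64 + 32 + 16 + 8 + 2 + 1, so 385^635 ≡ 866·741·770·143·1728·1527·385 ≡ 1667 (mod 1789)
157·1667 = 261719 ≡ 525 (mod 1789)
1162 ≠ 525; the check fails.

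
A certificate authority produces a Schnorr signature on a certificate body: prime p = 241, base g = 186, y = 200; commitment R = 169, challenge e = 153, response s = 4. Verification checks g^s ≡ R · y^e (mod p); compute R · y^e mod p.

96

Squares mod 241: 200^1≡200, 200^2≡235, 200^4≡36, 200^8≡91, 200^16≡87, 200^32≡98, 200^64≡205, 200^128≡91
153 = 128 + 16 + 8 + 1, so 200^153 ≡ 91·87·91·200 ≡ 79 (mod 241)
R · y^e ≡ 169·79 = 13351 ≡ 96 (mod 241)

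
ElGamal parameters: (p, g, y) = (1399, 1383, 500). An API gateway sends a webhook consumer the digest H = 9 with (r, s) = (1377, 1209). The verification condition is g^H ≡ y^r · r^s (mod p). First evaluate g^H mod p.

1383^2 = 1912689 ≡ 256
1383^4 ≡ 256^2 = 65536 ≡ 1182
1383^8 ≡ 1182^2 = 1397124 ≡ 922
9 = 8 + 1, so 1383^9 ≡ 922·1383 ≡ 637 (mod 1399)

637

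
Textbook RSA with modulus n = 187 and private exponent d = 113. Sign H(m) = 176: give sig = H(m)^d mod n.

176

(H(m))^113 mod 187 = 176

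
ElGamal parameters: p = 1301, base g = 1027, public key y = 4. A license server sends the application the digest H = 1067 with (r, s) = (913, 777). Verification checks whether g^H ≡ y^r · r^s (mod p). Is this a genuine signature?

Left side g^H mod p:
1027^2 = 1054729 ≡ 919
1027^4 ≡ 919^2 = 844561 ≡ 212
1027^8 ≡ 212^2 = 44944 ≡ 710
1027^16 ≡ 710^2 = 504100 ≡ 613
1027^32 ≡ 613^2 = 375769 ≡ 1081
1027^64 ≡ 1081^2 = 1168561 ≡ 263
1027^128 ≡ 263^2 = 69169 ≡ 216
1027^256 ≡ 216^2 = 46656 ≡ 1121
1027^512 ≡ 1121^2 = 1256641 ≡ 1176
1027^1024 ≡ 1176^2 = 1382976 ≡ 13
1067 = 1024 + 32 + 8 + 2 + 1, so 1027^1067 ≡ 13·1081·710·919·1027 ≡ 1251 (mod 1301)
Right side y^r · r^s mod p:
4^2 = 16
4^4 ≡ 16^2 = 256
4^8 ≡ 256^2 = 65536 ≡ 486
4^16 ≡ 486^2 = 236196 ≡ 715
4^32 ≡ 715^2 = 511225 ≡ 1233
4^64 ≡ 1233^2 = 1520289 ≡ 721
4^128 ≡ 721^2 = 519841 ≡ 742
4^256 ≡ 742^2 = 550564 ≡ 241
4^512 ≡ 241^2 = 58081 ≡ 837
913 = 512 + 256 + 128 + 16 + 1, so 4^913 ≡ 837·241·742·715·4 ≡ 9 (mod 1301)
913^2 = 833569 ≡ 929
913^4 ≡ 929^2 = 863041 ≡ 478
913^8 ≡ 478^2 = 228484 ≡ 809
913^16 ≡ 809^2 = 654481 ≡ 78
913^32 ≡ 78^2 = 6084 ≡ 880
913^64 ≡ 880^2 = 774400 ≡ 305
913^128 ≡ 305^2 = 93025 ≡ 654
913^256 ≡ 654^2 = 427716 ≡ 988
913^512 ≡ 988^2 = 976144 ≡ 394
777 = 512 + 256 + 8 + 1, so 913^777 ≡ 394·988·809·913 ≡ 451 (mod 1301)
9·451 = 4059 ≡ 156 (mod 1301)
1251 ≠ 156, so verification fails.

forged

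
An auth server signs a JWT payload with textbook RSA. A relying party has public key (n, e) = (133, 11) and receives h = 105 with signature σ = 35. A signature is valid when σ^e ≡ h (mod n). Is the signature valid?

σ^2 ≡ 35^2 = 1225 ≡ 28
σ^4 ≡ 28^2 = 784 ≡ 119
σ^8 ≡ 119^2 = 14161 ≡ 63
11 = 8 + 2 + 1, so σ^11 ≡ 63·28·35 ≡ 28 (mod 133)
The recovered value 28 does not match the digest 105.

invalid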